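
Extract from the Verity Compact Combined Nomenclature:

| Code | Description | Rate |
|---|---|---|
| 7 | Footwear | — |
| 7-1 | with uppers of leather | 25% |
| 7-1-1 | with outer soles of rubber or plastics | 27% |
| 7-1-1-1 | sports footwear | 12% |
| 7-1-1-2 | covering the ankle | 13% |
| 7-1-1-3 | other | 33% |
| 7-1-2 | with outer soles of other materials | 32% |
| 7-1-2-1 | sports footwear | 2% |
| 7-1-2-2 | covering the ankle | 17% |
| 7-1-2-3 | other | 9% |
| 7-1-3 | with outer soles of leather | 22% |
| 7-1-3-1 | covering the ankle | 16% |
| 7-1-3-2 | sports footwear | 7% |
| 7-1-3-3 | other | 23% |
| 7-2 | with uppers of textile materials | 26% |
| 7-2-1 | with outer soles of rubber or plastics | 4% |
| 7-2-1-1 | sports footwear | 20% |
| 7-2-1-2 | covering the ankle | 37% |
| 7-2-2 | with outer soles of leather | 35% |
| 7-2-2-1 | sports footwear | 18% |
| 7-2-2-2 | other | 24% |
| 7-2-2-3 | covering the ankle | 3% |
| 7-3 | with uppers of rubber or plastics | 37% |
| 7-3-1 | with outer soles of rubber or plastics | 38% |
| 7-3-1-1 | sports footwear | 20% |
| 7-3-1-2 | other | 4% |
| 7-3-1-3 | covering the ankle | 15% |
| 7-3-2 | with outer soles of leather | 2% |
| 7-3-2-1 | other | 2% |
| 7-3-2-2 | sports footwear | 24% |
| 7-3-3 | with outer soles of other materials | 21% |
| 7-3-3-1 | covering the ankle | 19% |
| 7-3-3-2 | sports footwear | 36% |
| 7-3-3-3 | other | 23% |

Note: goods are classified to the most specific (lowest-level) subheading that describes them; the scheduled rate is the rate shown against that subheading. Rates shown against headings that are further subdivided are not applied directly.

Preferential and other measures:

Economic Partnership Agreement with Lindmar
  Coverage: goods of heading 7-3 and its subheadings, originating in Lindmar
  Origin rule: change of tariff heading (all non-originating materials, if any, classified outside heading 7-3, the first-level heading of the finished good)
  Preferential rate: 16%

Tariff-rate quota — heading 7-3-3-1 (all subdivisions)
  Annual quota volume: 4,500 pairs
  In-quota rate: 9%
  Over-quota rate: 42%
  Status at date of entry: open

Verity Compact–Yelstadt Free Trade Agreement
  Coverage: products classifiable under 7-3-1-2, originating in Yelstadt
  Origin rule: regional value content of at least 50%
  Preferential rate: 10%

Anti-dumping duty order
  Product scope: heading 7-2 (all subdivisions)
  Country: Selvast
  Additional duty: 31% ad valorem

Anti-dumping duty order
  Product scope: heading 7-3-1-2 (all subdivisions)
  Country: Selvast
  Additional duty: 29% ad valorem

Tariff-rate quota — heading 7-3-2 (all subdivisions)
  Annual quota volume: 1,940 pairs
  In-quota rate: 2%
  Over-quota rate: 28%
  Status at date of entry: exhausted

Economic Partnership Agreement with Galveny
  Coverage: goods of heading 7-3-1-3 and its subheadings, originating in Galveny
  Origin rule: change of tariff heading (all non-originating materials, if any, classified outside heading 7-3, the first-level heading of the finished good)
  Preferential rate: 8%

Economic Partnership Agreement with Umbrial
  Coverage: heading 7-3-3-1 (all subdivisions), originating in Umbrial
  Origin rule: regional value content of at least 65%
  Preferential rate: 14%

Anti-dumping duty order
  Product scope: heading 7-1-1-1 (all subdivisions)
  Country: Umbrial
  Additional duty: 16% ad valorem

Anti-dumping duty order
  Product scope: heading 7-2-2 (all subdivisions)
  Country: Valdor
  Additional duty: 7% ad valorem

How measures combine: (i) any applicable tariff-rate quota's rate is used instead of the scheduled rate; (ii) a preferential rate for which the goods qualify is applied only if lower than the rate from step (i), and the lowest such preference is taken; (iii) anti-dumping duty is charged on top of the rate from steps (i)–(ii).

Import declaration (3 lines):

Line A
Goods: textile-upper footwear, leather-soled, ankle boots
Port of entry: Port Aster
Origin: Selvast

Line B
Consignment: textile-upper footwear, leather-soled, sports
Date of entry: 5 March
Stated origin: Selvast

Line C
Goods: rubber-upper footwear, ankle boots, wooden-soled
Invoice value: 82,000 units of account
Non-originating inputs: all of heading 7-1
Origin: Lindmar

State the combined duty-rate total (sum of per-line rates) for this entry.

Line A: textile-upper → 7-2; leather-soled → 7-2-2; ankle boots → 7-2-2-3. Scheduled 3%. anti-dumping (Selvast, 7-2): +31%; total 3% + 31% = 34%. → 34%.
Line B: textile-upper → 7-2; leather-soled → 7-2-2; sports → 7-2-2-1. Scheduled 18%. anti-dumping (Selvast, 7-2): +31%; total 18% + 31% = 49%. → 49%.
Line C: rubber-upper → 7-3; wooden-soled → 7-3-3; ankle boots → 7-3-3-1. Scheduled 19%. quota on 7-3-3-1 open → in-quota 9%; Lindmar agreement on 7-3: CTH met → 16% available; preference 16% not lower than 9% → no reduction. → 9%.
Sum: 34% + 49% + 9% = 92%.

92%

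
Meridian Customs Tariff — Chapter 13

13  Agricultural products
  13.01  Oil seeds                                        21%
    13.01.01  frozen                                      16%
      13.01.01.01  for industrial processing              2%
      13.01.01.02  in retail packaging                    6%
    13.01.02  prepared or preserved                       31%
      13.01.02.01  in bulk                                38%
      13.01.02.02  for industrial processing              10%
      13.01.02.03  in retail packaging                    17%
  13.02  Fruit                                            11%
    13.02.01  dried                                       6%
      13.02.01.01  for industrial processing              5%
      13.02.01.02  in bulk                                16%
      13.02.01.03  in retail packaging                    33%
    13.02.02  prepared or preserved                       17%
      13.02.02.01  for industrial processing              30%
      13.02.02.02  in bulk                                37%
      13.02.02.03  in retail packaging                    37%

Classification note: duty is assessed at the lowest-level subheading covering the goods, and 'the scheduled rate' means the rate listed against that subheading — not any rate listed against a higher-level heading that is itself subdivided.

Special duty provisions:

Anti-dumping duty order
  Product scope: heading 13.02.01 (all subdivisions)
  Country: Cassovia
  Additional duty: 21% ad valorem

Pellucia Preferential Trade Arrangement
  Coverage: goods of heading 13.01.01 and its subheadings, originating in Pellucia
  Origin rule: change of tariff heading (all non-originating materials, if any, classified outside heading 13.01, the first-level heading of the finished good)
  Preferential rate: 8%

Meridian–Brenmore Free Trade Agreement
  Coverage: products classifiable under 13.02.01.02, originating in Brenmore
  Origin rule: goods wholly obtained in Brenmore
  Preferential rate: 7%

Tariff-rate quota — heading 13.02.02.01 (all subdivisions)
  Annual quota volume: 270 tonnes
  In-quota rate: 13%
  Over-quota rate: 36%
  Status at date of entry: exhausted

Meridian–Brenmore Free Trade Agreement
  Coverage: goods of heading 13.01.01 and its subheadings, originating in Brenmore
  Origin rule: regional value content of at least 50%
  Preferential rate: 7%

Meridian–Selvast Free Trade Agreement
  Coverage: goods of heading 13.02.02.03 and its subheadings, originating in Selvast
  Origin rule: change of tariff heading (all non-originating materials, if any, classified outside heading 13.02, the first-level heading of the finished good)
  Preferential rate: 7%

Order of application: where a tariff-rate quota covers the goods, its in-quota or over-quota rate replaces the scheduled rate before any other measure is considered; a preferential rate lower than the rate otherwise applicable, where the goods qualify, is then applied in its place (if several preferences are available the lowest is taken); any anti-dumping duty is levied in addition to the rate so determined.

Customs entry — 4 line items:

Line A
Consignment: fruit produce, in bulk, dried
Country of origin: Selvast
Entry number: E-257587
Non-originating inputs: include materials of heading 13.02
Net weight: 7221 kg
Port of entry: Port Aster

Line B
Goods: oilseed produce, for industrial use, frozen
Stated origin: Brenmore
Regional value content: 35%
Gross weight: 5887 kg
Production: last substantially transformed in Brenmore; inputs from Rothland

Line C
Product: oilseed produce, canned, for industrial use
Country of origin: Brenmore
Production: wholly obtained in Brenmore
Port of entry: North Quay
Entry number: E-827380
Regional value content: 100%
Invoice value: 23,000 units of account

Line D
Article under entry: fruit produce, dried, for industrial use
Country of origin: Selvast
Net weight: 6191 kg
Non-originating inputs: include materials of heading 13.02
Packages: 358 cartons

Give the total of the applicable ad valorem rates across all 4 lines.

Line A: fruit → 13.02; dried → 13.02.01; in bulk → 13.02.01.02. Scheduled 16%. Selvast agreement on 13.02.02.03: 13.02.01.02 not covered. → 16%.
Line B: oilseed → 13.01; frozen → 13.01.01; for industrial use → 13.01.01.01. Scheduled 2%. Brenmore agreement on 13.02.01.02: 13.01.01.01 not covered; Brenmore agreement on 13.01.01: RVC < 50%. → 2%.
Line C: oilseed → 13.01; canned → 13.01.02; for industrial use → 13.01.02.02. Scheduled 10%. Brenmore agreement on 13.02.01.02: 13.01.02.02 not covered; Brenmore agreement on 13.01.01: 13.01.02.02 not covered. → 10%.
Line D: fruit → 13.02; dried → 13.02.01; for industrial use → 13.02.01.01. Scheduled 5%. Selvast agreement on 13.02.02.03: 13.02.01.01 not covered. → 5%.
Sum: 16% + 2% + 10% + 5% = 33%.

33%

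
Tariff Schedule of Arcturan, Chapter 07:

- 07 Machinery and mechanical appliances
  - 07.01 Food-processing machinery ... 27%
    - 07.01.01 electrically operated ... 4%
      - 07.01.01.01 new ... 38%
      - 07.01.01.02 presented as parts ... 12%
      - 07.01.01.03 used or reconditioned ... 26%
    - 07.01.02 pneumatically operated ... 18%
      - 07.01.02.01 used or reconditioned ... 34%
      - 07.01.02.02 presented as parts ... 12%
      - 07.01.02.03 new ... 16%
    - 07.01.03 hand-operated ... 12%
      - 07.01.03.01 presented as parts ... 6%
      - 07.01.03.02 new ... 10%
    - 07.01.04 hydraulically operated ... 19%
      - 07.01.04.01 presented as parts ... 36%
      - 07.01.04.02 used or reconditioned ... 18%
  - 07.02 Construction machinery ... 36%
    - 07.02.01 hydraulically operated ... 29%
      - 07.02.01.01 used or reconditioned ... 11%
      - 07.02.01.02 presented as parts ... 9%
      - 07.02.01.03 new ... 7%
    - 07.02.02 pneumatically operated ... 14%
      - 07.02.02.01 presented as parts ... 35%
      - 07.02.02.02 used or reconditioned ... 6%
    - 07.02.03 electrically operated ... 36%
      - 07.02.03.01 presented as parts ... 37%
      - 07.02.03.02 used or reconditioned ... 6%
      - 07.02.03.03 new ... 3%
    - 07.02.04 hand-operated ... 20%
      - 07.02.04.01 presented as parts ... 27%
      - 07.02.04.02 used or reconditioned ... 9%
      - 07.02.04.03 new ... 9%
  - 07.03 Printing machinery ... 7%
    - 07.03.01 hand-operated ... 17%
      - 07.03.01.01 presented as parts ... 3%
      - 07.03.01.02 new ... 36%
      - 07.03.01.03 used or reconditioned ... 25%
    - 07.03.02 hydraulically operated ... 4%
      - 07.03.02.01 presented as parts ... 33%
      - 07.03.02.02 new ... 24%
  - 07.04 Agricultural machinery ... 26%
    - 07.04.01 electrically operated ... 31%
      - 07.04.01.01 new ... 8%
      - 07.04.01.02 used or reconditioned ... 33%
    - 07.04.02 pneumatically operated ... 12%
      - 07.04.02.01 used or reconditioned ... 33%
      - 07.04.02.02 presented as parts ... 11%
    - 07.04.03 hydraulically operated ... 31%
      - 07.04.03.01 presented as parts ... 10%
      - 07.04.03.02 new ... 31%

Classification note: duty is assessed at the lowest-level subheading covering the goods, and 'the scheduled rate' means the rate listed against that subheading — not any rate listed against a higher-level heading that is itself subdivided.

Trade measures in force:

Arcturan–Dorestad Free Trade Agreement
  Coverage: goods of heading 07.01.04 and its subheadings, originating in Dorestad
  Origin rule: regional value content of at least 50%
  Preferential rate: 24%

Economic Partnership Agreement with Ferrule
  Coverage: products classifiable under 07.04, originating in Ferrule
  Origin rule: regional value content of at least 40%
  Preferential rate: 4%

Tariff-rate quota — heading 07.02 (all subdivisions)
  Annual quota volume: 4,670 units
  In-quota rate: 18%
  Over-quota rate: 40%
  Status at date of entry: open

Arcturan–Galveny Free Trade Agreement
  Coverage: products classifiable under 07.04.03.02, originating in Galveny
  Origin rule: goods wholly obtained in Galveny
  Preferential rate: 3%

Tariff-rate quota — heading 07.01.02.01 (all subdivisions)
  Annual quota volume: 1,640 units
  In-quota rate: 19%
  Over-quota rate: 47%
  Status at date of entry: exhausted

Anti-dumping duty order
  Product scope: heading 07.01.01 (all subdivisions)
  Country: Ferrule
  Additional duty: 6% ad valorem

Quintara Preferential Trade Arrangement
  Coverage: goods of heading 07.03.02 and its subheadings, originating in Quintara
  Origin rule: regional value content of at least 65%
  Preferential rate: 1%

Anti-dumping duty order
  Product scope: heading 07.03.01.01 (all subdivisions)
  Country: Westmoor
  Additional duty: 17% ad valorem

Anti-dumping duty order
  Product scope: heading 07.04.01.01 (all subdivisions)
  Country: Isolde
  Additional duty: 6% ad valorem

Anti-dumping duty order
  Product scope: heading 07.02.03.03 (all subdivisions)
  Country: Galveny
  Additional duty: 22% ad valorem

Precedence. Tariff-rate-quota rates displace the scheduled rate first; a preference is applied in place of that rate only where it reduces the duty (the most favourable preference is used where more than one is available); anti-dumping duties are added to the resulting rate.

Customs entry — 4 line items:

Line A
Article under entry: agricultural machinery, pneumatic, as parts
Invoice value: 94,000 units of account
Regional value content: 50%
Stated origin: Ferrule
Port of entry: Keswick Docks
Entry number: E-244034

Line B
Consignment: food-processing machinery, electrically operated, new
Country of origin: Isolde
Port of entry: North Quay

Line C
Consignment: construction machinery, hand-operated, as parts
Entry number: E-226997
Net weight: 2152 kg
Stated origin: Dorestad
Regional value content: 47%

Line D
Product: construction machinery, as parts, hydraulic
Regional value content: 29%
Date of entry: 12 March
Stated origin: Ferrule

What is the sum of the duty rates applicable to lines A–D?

78%

Line A: agricultural → 07.04; pneumatic → 07.04.02; as parts → 07.04.02.02. Scheduled 11%. Ferrule agreement on 07.04: RVC ≥ 40% → 4% available; preferential 4%. → 4%.
Line B: food-processing → 07.01; electrically operated → 07.01.01; new → 07.01.01.01. Scheduled 38%. No special measure applies. → 38%.
Line C: construction → 07.02; hand-operated → 07.02.04; as parts → 07.02.04.01. Scheduled 27%. quota on 07.02 open → in-quota 18%; Dorestad agreement on 07.01.04: 07.02.04.01 not covered. → 18%.
Line D: construction → 07.02; hydraulic → 07.02.01; as parts → 07.02.01.02. Scheduled 9%. quota on 07.02 open → in-quota 18%; Ferrule agreement on 07.04: 07.02.01.02 not covered. → 18%.
Sum: 4% + 38% + 18% + 18% = 78%.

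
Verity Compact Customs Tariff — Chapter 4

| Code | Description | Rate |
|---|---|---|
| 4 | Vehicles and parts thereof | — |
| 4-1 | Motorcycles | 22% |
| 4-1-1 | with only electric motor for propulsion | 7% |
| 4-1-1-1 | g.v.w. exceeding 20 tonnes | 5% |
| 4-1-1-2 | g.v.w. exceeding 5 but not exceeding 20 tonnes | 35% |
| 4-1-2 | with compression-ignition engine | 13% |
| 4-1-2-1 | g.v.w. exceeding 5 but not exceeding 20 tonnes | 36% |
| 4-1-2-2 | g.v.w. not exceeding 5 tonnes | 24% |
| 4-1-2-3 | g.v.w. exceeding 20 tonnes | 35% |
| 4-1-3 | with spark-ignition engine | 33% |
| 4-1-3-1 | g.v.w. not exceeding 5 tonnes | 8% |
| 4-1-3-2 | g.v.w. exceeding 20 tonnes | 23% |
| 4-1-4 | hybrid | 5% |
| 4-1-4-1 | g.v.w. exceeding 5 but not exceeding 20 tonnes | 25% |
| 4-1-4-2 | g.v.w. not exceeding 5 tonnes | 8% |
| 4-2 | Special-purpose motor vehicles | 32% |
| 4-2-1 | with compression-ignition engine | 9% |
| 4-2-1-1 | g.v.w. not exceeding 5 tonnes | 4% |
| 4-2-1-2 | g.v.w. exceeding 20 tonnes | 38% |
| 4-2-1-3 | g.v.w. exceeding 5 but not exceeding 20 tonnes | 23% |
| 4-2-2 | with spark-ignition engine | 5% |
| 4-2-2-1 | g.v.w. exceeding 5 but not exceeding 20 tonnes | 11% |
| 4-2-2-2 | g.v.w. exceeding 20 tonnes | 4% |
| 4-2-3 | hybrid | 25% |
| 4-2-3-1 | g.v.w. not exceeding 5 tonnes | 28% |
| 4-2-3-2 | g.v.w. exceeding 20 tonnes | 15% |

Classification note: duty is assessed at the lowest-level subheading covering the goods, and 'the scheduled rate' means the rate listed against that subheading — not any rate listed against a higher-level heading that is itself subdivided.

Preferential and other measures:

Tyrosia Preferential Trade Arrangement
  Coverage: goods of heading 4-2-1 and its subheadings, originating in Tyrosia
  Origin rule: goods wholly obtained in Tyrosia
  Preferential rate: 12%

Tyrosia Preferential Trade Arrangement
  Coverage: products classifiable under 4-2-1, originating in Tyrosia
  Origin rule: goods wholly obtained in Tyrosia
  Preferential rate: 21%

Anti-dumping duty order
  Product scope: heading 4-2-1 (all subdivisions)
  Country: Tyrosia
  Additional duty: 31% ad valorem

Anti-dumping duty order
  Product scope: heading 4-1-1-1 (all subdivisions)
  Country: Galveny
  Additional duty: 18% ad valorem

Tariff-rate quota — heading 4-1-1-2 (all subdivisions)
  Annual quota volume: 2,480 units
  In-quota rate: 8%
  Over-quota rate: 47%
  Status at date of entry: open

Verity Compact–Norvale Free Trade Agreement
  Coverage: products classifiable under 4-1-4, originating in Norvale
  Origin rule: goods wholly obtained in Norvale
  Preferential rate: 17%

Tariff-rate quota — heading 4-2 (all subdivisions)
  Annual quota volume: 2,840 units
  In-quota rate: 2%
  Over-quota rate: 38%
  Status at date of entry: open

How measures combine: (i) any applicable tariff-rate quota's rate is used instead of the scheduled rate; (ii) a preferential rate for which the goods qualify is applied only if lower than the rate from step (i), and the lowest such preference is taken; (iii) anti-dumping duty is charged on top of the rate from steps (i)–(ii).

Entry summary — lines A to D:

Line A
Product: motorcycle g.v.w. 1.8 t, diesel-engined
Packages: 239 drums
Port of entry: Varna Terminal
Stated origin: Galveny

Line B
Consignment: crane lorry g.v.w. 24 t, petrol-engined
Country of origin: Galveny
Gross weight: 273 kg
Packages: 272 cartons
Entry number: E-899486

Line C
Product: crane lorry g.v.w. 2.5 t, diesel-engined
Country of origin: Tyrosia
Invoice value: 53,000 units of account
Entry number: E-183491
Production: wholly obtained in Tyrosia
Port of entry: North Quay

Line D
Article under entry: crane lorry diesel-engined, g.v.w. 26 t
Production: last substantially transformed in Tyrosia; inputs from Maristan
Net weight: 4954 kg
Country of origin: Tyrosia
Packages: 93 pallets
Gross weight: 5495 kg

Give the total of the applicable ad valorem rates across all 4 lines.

92%

Line A: motorcycle → 4-1; diesel-engined → 4-1-2; g.v.w. 1.8 t → 4-1-2-2. Scheduled 24%. No special measure applies. → 24%.
Line B: crane lorry → 4-2; petrol-engined → 4-2-2; g.v.w. 24 t → 4-2-2-2. Scheduled 4%. quota on 4-2 open → in-quota 2%. → 2%.
Line C: crane lorry → 4-2; diesel-engined → 4-2-1; g.v.w. 2.5 t → 4-2-1-1. Scheduled 4%. quota on 4-2 open → in-quota 2%; Tyrosia agreement on 4-2-1: wholly obtained → 12% available; Tyrosia agreement on 4-2-1: wholly obtained → 21% available; preference 12% not lower than 2% → no reduction; anti-dumping (Tyrosia, 4-2-1): +31%; total 2% + 31% = 33%. → 33%.
Line D: crane lorry → 4-2; diesel-engined → 4-2-1; g.v.w. 26 t → 4-2-1-2. Scheduled 38%. quota on 4-2 open → in-quota 2%; Tyrosia agreement on 4-2-1: not wholly obtained; Tyrosia agreement on 4-2-1: not wholly obtained; anti-dumping (Tyrosia, 4-2-1): +31%; total 2% + 31% = 33%. → 33%.
Sum: 24% + 2% + 33% + 33% = 92%.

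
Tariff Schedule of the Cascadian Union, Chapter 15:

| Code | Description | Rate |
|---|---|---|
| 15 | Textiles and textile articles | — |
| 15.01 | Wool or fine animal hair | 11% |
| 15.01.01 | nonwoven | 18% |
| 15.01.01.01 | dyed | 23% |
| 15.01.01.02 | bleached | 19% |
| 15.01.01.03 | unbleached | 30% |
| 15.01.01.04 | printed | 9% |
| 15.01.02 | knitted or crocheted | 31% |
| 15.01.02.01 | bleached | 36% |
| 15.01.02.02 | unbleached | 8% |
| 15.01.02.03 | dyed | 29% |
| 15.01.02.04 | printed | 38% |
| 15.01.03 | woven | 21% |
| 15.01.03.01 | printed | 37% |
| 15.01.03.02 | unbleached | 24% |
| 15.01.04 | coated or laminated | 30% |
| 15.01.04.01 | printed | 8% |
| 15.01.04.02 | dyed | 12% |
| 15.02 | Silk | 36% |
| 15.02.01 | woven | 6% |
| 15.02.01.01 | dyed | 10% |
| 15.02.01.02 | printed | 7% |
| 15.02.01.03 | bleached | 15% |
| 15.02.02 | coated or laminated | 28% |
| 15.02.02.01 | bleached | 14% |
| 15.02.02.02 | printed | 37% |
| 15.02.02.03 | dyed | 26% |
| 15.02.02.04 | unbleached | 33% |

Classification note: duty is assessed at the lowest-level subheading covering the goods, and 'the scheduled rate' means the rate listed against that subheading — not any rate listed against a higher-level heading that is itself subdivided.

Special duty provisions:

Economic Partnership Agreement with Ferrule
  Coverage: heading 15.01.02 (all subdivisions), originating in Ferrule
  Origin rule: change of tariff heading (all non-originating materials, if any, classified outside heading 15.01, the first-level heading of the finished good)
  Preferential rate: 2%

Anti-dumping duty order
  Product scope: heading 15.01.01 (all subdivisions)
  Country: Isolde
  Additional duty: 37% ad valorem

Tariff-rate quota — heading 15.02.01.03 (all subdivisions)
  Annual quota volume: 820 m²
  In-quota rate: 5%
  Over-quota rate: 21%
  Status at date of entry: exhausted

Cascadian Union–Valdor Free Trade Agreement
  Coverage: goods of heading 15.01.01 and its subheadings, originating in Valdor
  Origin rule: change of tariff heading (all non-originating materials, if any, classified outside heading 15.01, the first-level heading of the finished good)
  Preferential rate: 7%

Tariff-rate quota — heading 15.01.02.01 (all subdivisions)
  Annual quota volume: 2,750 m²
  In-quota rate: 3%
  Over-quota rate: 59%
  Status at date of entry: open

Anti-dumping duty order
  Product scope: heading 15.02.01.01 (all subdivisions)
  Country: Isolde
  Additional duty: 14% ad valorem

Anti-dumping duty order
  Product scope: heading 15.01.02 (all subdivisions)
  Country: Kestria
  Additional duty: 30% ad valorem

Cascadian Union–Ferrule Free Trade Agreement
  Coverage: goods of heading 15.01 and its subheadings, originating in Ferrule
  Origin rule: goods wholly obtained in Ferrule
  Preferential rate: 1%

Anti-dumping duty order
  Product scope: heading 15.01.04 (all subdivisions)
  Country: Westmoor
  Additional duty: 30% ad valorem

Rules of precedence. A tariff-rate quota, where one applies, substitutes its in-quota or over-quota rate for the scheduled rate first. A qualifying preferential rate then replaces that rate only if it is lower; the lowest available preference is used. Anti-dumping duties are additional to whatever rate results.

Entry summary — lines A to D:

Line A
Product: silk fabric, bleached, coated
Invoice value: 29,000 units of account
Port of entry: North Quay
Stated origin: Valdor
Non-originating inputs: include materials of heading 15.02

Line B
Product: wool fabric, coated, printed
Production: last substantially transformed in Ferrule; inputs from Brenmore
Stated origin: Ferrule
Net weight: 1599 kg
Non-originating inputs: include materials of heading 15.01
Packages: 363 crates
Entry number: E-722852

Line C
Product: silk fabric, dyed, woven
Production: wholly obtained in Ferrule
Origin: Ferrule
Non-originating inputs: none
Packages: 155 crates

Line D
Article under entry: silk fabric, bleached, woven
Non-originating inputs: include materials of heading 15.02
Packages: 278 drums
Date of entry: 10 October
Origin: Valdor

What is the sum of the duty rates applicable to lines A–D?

53%

Line A: silk → 15.02; coated → 15.02.02; bleached → 15.02.02.01. Scheduled 14%. Valdor agreement on 15.01.01: 15.02.02.01 not covered. → 14%.
Line B: wool → 15.01; coated → 15.01.04; printed → 15.01.04.01. Scheduled 8%. Ferrule agreement on 15.01.02: 15.01.04.01 not covered; Ferrule agreement on 15.01: not wholly obtained. → 8%.
Line C: silk → 15.02; woven → 15.02.01; dyed → 15.02.01.01. Scheduled 10%. Ferrule agreement on 15.01.02: 15.02.01.01 not covered; Ferrule agreement on 15.01: 15.02.01.01 not covered. → 10%.
Line D: silk → 15.02; woven → 15.02.01; bleached → 15.02.01.03. Scheduled 15%. quota on 15.02.01.03 exhausted → over-quota 21%; Valdor agreement on 15.01.01: 15.02.01.03 not covered. → 21%.
Sum: 14% + 8% + 10% + 21% = 53%.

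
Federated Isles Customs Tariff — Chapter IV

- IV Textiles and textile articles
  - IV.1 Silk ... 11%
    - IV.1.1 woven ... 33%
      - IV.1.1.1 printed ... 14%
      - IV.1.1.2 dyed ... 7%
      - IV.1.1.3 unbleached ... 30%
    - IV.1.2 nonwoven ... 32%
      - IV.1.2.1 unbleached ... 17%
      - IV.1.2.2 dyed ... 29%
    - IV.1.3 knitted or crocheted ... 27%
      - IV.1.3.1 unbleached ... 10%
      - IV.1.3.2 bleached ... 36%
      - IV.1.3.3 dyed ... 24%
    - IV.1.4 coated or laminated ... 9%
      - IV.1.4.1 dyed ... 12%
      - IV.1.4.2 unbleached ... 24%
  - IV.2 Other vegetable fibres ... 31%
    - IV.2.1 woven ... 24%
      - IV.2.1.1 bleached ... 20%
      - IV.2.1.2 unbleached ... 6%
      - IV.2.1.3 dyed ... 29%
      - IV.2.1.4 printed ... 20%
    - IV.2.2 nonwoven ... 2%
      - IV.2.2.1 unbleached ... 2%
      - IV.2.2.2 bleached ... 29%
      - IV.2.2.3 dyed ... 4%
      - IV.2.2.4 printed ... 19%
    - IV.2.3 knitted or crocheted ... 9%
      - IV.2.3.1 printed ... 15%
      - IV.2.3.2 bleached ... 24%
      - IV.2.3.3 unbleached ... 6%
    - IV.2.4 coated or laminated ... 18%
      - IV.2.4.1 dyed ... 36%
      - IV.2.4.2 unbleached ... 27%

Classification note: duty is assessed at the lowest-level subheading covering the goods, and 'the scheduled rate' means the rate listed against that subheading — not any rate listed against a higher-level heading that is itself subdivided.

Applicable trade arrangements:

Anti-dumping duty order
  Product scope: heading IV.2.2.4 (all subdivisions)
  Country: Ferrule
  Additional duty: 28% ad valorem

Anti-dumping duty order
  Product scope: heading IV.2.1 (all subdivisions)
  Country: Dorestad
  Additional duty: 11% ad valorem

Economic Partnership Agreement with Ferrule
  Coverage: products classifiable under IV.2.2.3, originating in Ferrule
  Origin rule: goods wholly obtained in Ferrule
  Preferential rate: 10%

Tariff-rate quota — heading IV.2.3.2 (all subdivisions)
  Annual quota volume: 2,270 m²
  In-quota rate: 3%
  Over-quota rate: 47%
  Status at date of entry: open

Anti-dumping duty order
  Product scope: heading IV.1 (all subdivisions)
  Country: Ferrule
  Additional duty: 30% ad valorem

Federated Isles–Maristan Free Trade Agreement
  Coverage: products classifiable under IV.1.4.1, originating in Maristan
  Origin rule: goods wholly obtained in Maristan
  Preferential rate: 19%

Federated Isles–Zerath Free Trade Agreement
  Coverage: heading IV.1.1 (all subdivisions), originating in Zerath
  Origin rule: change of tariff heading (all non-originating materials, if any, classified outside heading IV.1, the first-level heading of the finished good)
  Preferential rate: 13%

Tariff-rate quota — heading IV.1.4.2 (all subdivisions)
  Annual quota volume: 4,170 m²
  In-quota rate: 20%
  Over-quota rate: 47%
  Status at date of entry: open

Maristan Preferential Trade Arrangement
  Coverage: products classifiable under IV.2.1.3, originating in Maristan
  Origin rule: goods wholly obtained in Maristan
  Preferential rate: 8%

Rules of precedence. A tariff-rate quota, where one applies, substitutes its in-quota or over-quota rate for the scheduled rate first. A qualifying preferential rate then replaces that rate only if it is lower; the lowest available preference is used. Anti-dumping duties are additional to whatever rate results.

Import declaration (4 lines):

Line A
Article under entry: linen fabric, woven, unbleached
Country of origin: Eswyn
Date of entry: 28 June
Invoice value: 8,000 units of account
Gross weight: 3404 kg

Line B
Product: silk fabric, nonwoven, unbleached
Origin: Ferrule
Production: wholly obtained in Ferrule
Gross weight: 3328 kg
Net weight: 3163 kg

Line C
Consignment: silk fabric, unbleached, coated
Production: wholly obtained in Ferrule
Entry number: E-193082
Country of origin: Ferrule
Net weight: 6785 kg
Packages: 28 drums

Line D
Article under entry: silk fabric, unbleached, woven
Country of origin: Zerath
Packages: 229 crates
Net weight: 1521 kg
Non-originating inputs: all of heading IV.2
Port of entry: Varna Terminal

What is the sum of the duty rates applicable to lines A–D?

Line A: linen → IV.2; woven → IV.2.1; unbleached → IV.2.1.2. Scheduled 6%. No special measure applies. → 6%.
Line B: silk → IV.1; nonwoven → IV.1.2; unbleached → IV.1.2.1. Scheduled 17%. Ferrule agreement on IV.2.2.3: IV.1.2.1 not covered; anti-dumping (Ferrule, IV.1): +30%; total 17% + 30% = 47%. → 47%.
Line C: silk → IV.1; coated → IV.1.4; unbleached → IV.1.4.2. Scheduled 24%. quota on IV.1.4.2 open → in-quota 20%; Ferrule agreement on IV.2.2.3: IV.1.4.2 not covered; anti-dumping (Ferrule, IV.1): +30%; total 20% + 30% = 50%. → 50%.
Line D: silk → IV.1; woven → IV.1.1; unbleached → IV.1.1.3. Scheduled 30%. Zerath agreement on IV.1.1: CTH met → 13% available; preferential 13%. → 13%.
Sum: 6% + 47% + 50% + 13% = 116%.

116%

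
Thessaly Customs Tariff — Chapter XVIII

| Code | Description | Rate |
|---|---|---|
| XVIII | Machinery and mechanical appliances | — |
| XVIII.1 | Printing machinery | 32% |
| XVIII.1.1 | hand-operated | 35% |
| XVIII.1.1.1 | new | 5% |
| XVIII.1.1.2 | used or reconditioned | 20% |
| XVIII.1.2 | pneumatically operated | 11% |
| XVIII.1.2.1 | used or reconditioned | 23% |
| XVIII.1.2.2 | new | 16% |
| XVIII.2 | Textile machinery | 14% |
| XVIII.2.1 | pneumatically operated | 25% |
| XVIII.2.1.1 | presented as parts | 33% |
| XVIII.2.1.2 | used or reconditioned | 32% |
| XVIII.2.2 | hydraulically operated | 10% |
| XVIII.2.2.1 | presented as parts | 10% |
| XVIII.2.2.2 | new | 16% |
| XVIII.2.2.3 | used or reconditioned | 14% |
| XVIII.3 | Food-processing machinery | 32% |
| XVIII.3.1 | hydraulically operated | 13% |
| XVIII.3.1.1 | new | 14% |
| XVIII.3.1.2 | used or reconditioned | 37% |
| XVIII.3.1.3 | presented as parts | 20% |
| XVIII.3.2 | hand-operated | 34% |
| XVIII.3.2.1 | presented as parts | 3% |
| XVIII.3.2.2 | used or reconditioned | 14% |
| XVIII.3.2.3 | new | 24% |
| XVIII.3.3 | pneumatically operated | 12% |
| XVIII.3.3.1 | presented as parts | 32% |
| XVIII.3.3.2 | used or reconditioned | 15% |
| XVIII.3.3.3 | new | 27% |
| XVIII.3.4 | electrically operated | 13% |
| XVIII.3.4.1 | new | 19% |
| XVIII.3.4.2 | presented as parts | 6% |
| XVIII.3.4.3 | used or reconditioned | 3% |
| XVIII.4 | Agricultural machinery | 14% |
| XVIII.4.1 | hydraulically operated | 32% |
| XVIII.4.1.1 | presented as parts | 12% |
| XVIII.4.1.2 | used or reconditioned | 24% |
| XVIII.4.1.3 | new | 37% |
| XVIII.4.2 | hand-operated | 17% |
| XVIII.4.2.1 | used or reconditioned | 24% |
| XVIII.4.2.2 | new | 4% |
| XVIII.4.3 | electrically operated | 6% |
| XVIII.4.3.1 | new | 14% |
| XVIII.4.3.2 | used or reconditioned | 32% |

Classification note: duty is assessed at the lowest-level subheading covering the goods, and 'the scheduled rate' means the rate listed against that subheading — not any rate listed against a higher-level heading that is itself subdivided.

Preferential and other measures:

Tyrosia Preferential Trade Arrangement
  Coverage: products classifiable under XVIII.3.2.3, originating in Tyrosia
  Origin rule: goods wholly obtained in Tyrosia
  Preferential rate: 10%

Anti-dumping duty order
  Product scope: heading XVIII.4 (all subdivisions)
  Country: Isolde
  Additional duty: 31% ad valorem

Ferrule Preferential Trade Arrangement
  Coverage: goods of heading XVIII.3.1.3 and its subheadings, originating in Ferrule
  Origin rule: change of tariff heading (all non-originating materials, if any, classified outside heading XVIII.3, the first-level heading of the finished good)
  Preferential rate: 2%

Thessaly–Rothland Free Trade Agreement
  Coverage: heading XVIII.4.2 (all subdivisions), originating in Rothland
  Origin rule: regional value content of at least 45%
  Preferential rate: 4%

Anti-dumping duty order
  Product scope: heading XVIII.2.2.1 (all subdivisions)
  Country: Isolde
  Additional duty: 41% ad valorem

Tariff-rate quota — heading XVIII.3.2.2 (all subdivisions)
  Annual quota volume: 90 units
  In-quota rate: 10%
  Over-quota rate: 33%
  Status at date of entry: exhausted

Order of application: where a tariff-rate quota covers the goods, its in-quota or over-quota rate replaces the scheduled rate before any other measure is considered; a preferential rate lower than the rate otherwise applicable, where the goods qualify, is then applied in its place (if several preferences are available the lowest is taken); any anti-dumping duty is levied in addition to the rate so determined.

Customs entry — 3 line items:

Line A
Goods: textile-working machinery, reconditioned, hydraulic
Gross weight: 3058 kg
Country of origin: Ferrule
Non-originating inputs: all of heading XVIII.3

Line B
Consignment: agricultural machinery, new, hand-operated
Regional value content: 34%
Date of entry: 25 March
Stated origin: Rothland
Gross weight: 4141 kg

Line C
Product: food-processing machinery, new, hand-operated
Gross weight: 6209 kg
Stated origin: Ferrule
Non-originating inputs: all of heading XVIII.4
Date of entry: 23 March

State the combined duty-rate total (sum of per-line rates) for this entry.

42%

Line A: textile-working → XVIII.2; hydraulic → XVIII.2.2; reconditioned → XVIII.2.2.3. Scheduled 14%. Ferrule agreement on XVIII.3.1.3: XVIII.2.2.3 not covered. → 14%.
Line B: agricultural → XVIII.4; hand-operated → XVIII.4.2; new → XVIII.4.2.2. Scheduled 4%. Rothland agreement on XVIII.4.2: RVC < 45%. → 4%.
Line C: food-processing → XVIII.3; hand-operated → XVIII.3.2; new → XVIII.3.2.3. Scheduled 24%. Ferrule agreement on XVIII.3.1.3: XVIII.3.2.3 not covered. → 24%.
Sum: 14% + 4% + 24% = 42%.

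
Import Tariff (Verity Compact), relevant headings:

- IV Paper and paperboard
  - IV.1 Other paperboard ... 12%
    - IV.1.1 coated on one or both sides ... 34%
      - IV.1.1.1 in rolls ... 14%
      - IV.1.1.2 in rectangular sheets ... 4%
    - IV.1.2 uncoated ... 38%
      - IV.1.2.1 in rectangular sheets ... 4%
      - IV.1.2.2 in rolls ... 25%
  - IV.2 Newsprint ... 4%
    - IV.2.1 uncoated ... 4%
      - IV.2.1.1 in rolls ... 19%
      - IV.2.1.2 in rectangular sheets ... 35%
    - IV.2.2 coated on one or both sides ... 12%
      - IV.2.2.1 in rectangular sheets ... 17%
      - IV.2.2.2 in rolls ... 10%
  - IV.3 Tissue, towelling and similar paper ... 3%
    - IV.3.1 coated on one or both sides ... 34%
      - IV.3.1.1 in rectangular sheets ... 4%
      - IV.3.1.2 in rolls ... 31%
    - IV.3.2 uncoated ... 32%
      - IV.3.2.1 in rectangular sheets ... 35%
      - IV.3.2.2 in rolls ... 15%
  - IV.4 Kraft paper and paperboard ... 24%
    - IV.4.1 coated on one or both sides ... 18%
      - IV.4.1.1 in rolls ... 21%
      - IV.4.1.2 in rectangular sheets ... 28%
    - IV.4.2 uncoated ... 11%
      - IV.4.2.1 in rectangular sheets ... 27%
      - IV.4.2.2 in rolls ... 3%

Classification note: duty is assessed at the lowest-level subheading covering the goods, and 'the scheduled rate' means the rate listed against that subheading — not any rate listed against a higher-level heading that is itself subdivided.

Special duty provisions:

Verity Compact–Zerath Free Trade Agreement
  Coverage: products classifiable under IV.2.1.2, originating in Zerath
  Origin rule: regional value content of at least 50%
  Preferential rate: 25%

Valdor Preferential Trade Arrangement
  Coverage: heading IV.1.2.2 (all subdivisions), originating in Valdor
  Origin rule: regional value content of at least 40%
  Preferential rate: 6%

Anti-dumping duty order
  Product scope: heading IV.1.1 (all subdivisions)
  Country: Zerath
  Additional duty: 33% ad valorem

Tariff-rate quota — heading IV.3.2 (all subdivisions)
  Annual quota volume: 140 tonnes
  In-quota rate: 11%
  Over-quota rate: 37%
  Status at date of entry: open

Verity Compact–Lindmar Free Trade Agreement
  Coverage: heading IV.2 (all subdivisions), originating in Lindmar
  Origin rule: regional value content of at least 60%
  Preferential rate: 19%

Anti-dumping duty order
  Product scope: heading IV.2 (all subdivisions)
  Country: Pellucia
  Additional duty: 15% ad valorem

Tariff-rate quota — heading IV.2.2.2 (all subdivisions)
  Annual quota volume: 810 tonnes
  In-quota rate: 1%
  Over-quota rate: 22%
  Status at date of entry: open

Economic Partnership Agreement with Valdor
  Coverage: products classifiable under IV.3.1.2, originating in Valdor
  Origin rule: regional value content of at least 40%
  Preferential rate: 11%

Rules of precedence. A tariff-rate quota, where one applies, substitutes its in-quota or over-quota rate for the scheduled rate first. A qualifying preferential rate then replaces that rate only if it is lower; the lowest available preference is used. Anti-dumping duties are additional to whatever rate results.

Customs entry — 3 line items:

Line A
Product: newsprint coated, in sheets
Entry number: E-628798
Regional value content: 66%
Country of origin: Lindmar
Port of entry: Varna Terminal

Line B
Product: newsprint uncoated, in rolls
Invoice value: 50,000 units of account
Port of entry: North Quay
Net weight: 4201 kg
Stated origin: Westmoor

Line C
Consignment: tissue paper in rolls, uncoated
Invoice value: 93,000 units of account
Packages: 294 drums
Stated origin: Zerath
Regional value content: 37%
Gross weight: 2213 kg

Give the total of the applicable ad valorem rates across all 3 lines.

47%

Line A: newsprint → IV.2; coated → IV.2.2; in sheets → IV.2.2.1. Scheduled 17%. Lindmar agreement on IV.2: RVC ≥ 60% → 19% available; preference 19% not lower than 17% → no reduction. → 17%.
Line B: newsprint → IV.2; uncoated → IV.2.1; in rolls → IV.2.1.1. Scheduled 19%. No special measure applies. → 19%.
Line C: tissue paper → IV.3; uncoated → IV.3.2; in rolls → IV.3.2.2. Scheduled 15%. quota on IV.3.2 open → in-quota 11%; Zerath agreement on IV.2.1.2: IV.3.2.2 not covered. → 11%.
Sum: 17% + 19% + 11% = 47%.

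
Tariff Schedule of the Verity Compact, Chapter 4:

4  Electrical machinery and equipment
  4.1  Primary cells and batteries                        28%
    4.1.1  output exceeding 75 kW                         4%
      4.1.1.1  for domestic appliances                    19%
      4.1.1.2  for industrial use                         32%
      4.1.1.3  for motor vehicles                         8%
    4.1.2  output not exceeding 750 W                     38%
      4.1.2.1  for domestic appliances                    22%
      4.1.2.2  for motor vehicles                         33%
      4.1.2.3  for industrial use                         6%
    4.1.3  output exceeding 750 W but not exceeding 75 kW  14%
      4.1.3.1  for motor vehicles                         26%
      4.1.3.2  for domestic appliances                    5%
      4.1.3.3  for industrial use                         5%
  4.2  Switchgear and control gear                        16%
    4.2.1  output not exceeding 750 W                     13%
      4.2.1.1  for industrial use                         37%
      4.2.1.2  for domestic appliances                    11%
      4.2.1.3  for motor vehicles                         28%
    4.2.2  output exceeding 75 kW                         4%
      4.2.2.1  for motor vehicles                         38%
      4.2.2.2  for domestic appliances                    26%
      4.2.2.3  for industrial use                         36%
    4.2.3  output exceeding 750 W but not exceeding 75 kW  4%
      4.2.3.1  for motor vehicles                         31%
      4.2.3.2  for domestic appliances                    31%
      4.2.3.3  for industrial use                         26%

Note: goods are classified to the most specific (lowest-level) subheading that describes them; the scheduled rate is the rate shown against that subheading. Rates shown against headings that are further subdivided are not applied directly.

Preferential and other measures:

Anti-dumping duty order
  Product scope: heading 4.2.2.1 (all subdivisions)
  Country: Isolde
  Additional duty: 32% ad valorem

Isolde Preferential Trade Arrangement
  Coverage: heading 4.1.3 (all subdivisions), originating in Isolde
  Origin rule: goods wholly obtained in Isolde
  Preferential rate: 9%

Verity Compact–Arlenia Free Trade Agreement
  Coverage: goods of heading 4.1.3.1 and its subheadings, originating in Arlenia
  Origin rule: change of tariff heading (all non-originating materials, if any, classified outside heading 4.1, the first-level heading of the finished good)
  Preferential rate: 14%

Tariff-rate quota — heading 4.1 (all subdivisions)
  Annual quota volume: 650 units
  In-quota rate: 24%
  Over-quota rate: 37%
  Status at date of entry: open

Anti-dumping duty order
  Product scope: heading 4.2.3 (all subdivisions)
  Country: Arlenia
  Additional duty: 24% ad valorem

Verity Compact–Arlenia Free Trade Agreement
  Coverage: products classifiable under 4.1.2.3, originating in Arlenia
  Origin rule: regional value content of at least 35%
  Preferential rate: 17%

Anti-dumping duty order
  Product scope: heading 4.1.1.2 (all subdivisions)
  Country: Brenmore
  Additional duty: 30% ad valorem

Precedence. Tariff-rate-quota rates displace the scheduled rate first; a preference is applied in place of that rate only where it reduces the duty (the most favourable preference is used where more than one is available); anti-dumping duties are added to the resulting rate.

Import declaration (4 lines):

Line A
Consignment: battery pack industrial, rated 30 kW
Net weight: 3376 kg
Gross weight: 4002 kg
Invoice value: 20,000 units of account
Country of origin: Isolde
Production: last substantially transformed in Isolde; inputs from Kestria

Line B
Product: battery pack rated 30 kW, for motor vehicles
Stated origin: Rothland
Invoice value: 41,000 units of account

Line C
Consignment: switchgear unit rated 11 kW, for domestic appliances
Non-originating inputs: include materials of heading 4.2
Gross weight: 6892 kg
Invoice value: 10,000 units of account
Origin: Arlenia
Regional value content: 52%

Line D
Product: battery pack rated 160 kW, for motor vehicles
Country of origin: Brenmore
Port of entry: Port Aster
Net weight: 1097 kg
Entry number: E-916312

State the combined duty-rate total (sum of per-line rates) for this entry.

127%

Line A: battery pack → 4.1; rated 30 kW → 4.1.3; industrial → 4.1.3.3. Scheduled 5%. quota on 4.1 open → in-quota 24%; Isolde agreement on 4.1.3: not wholly obtained. → 24%.
Line B: battery pack → 4.1; rated 30 kW → 4.1.3; for motor vehicles → 4.1.3.1. Scheduled 26%. quota on 4.1 open → in-quota 24%. → 24%.
Line C: switchgear unit → 4.2; rated 11 kW → 4.2.3; for domestic appliances → 4.2.3.2. Scheduled 31%. Arlenia agreement on 4.1.3.1: 4.2.3.2 not covered; Arlenia agreement on 4.1.2.3: 4.2.3.2 not covered; anti-dumping (Arlenia, 4.2.3): +24%; total 31% + 24% = 55%. → 55%.
Line D: battery pack → 4.1; rated 160 kW → 4.1.1; for motor vehicles → 4.1.1.3. Scheduled 8%. quota on 4.1 open → in-quota 24%. → 24%.
Sum: 24% + 24% + 55% + 24% = 127%.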